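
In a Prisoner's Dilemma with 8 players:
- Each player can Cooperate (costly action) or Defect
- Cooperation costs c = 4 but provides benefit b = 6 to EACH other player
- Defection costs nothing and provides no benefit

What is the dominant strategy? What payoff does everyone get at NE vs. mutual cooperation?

Dominant: Defect; NE payoff = 0; Coop payoff = 38

Work:
Defect dominates (saves cost c = 4, benefit to others is external)
NE: All defect → everyone gets 0
If all cooperate: each receives (7)×6 - 4 = 38
Social dilemma: 38 > 0 but NE gives 0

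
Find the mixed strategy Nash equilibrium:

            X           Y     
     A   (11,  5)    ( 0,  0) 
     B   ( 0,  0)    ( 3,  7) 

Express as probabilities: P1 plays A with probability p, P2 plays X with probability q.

p = 0.5833, q = 0.2143

Work:
Find probabilities that make opponent indifferent:
P2 chooses q to make P1 indifferent between A and B
P1 chooses p to make P2 indifferent between X and Y
Mixed NE: P1 plays (A: 0.5833, B: 0.4167), P2 plays (X: 0.2143, Y: 0.7857)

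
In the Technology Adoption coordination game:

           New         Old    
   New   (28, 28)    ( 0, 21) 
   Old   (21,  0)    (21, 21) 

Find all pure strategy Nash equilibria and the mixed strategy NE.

Pure NE: (New, New) and (Old, Old); Mixed NE: p = 0.75, q = 0.75

Work:
Check pure NE:
(New, New): (28, 28) - no unilateral deviation beneficial
(Old, Old): (21, 21) - no unilateral deviation beneficial
Mixed NE: P1 plays New with p = 0.75, P2 plays New with q = 0.75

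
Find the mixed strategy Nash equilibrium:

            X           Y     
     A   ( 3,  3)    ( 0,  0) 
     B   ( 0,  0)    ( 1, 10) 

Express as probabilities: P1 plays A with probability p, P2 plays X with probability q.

p = 0.7692, q = 0.25

Work:
Find probabilities that make opponent indifferent:
P2 chooses q to make P1 indifferent between A and B
P1 chooses p to make P2 indifferent between X and Y
Mixed NE: P1 plays (A: 0.7692, B: 0.2308), P2 plays (X: 0.25, Y: 0.75)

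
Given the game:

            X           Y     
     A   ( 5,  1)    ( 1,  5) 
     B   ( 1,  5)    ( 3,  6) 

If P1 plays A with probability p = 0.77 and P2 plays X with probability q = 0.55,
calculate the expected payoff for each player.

E[P1] = 2.901, E[P2] = 3.4095

Work:
E[P1] = p·q·π₁(A,X) + p·(1-q)·π₁(A,Y) + (1-p)·q·π₁(B,X) + (1-p)·(1-q)·π₁(B,Y)
= 0.77·0.55·5 + 0.77·0.45·1 + 0.23·0.55·1 + 0.23·0.45·3
= 2.901

E[P2] = 3.4095 (similar calculation)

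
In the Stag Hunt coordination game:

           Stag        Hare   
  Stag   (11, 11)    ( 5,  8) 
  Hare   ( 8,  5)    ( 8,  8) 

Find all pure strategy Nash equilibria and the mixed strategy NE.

Pure NE: (Stag, Stag) and (Hare, Hare); Mixed NE: p = 0.5, q = 0.5

Work:
Check pure NE:
(Stag, Stag): (11, 11) - no unilateral deviation beneficial
(Hare, Hare): (8, 8) - no unilateral deviation beneficial
Mixed NE: P1 plays Stag with p = 0.5, P2 plays Stag with q = 0.5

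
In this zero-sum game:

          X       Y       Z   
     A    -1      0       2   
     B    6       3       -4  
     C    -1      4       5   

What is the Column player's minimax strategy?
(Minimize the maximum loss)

Column should play Y, value = 4

Work:
Column player minimizes Row's maximum payoff:
Column X: max payoff to Row = 6
Column Y: max payoff to Row = 4
Column Z: max payoff to Row = 5
Minimum is 4, achieved by column Y.
Minimax strategy: Y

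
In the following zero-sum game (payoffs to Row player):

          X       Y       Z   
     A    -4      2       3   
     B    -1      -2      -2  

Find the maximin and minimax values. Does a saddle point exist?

Maximin = -2, Minimax = -1, Saddle: False

Work:
Row minimums: [-4, -2] → maximin = -2
Column maximums: [-1, 2, 3] → minimax = -1
No saddle point (maximin ≠ minimax). Mixed strategy needed.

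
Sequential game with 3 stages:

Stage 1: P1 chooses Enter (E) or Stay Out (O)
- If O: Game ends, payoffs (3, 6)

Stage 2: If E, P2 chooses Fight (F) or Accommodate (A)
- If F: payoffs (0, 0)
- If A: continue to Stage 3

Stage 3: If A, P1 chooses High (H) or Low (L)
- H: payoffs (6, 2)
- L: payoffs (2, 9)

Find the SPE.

SPE: (E, A, H); Outcome (6, 2)

Work:
Stage 3: P1 chooses H (6 vs 2)
Stage 2: P2: F->0, A->2 (anticipating H). Choose A
Stage 1: P1: O->3, E->6 (anticipating A, H). Choose E
SPE path: E -> A -> H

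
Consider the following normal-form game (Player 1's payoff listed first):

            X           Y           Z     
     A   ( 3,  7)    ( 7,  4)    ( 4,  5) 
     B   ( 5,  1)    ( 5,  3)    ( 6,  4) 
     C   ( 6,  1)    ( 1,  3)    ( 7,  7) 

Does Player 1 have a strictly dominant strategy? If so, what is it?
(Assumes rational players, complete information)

No strictly dominant strategy exists for Player 1

Work:
A strategy strictly dominates another if it gives a strictly higher payoff against every opponent action. Compare each pair of P1's strategies column-by-column:
  A vs B: [3 vs 5, 7 vs 5, 4 vs 6] → A does not strictly dominate B (column X: 3 ≤ 5)
  A vs C: [3 vs 6, 7 vs 1, 4 vs 7] → A does not strictly dominate C (column X: 3 ≤ 6)
  B vs A: [5 vs 3, 5 vs 7, 6 vs 4] → B does not strictly dominate A (column Y: 5 ≤ 7)
  B vs C: [5 vs 6, 5 vs 1, 6 vs 7] → B does not strictly dominate C (column X: 5 ≤ 6)
  C vs A: [6 vs 3, 1 vs 7, 7 vs 4] → C does not strictly dominate A (column Y: 1 ≤ 7)
  C vs B: [6 vs 5, 1 vs 5, 7 vs 6] → C does not strictly dominate B (column Y: 1 ≤ 5)
No single strategy strictly dominates all others → no strictly dominant strategy.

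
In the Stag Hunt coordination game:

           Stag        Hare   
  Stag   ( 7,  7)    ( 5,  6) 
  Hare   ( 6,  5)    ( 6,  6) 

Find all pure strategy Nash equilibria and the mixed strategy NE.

Pure NE: (Stag, Stag) and (Hare, Hare); Mixed NE: p = 0.5, q = 0.5

Work:
Check pure NE:
(Stag, Stag): (7, 7) - no unilateral deviation beneficial
(Hare, Hare): (6, 6) - no unilateral deviation beneficial
Mixed NE: P1 plays Stag with p = 0.5, P2 plays Stag with q = 0.5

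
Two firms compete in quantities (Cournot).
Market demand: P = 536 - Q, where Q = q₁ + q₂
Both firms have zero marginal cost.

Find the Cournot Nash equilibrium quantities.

q₁* = q₂* = 178.67; P* = 178.67

Work:
Profit: π_i = P·q_i = (a - q_i - q_j)·q_i
FOC: ∂π_i/∂q_i = a - 2q_i - q_j = 0
Reaction function: q_i = (536 - q_j)/2
Symmetry: q* = 536/3 = 178.67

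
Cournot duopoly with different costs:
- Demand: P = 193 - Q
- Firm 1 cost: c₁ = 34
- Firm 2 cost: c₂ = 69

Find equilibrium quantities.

q₁* = 64.67, q₂* = 29.67

Work:
Reaction: q₁ = (193 - 34 - q₂)/2
Reaction: q₂ = (193 - 69 - q₁)/2
Solve simultaneously:
q₁* = (193 - 2×34 + 69)/3 = 64.67
q₂* = (193 - 2×69 + 34)/3 = 29.67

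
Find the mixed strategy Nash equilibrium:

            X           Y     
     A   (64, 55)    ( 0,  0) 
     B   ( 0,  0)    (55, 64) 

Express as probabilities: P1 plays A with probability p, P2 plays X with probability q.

p = 0.5378, q = 0.4622

Work:
Find probabilities that make opponent indifferent:
P2 chooses q to make P1 indifferent between A and B
P1 chooses p to make P2 indifferent between X and Y
Mixed NE: P1 plays (A: 0.5378, B: 0.4622), P2 plays (X: 0.4622, Y: 0.5378)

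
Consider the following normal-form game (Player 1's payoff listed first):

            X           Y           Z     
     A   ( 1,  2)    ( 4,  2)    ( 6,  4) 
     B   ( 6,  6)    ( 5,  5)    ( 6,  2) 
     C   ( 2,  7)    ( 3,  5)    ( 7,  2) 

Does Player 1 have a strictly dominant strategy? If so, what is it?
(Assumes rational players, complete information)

No strictly dominant strategy exists for Player 1

Work:
A strategy strictly dominates another if it gives a strictly higher payoff against every opponent action. Compare each pair of P1's strategies column-by-column:
  A vs B: [1 vs 6, 4 vs 5, 6 vs 6] → A does not strictly dominate B (column X: 1 ≤ 6)
  A vs C: [1 vs 2, 4 vs 3, 6 vs 7] → A does not strictly dominate C (column X: 1 ≤ 2)
  B vs A: [6 vs 1, 5 vs 4, 6 vs 6] → B does not strictly dominate A (column Z: 6 ≤ 6)
  B vs C: [6 vs 2, 5 vs 3, 6 vs 7] → B does not strictly dominate C (column Z: 6 ≤ 7)
  C vs A: [2 vs 1, 3 vs 4, 7 vs 6] → C does not strictly dominate A (column Y: 3 ≤ 4)
  C vs B: [2 vs 6, 3 vs 5, 7 vs 6] → C does not strictly dominate B (column X: 2 ≤ 6)
No single strategy strictly dominates all others → no strictly dominant strategy.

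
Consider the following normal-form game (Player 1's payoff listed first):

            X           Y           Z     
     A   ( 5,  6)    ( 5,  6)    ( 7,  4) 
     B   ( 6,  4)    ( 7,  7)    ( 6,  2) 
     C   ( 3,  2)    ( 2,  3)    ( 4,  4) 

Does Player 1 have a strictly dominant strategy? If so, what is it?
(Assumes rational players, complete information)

No strictly dominant strategy exists for Player 1

Work:
A strategy strictly dominates another if it gives a strictly higher payoff against every opponent action. Compare each pair of P1's strategies column-by-column:
  A vs B: [5 vs 6, 5 vs 7, 7 vs 6] → A does not strictly dominate B (column X: 5 ≤ 6)
  A vs C: [5 vs 3, 5 vs 2, 7 vs 4] → A strictly dominates C
  B vs A: [6 vs 5, 7 vs 5, 6 vs 7] → B does not strictly dominate A (column Z: 6 ≤ 7)
  B vs C: [6 vs 3, 7 vs 2, 6 vs 4] → B strictly dominates C
  C vs A: [3 vs 5, 2 vs 5, 4 vs 7] → C does not strictly dominate A (column X: 3 ≤ 5)
  C vs B: [3 vs 6, 2 vs 7, 4 vs 6] → C does not strictly dominate B (column X: 3 ≤ 6)
No single strategy strictly dominates all others → no strictly dominant strategy.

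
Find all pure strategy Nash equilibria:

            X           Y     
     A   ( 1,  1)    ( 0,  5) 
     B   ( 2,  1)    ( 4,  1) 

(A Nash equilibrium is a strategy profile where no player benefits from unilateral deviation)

Nash equilibrium: (B, X), (B, Y)

Work:
Best responses:
  P1 vs X: payoffs [1, 2] → best response B (payoff 2)
  P1 vs Y: payoffs [0, 4] → best response B (payoff 4)
  P2 vs A: payoffs [1, 5] → best response Y (payoff 5)
  P2 vs B: payoffs [1, 1] → best response X/Y (payoff 1)
Mutual best responses: (B,X), (B,Y) → Nash equilibria.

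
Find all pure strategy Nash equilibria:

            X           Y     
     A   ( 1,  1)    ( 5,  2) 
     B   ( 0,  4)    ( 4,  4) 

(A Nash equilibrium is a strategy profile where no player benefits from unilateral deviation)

Nash equilibrium: (A, Y)

Work:
Best responses:
  P1 vs X: payoffs [1, 0] → best response A (payoff 1)
  P1 vs Y: payoffs [5, 4] → best response A (payoff 5)
  P2 vs A: payoffs [1, 2] → best response Y (payoff 2)
  P2 vs B: payoffs [4, 4] → best response X/Y (payoff 4)
Mutual best responses: (A,Y) → Nash equilibria.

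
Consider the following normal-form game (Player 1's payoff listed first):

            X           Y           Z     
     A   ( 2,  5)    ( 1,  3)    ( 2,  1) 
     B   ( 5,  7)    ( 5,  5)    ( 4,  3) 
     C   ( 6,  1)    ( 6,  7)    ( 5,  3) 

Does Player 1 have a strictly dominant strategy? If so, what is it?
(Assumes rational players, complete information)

Yes, Player 1's strictly dominant strategy is C

Work:
A strategy strictly dominates another if it gives a strictly higher payoff against every opponent action. Compare each pair of P1's strategies column-by-column:
  A vs B: [2 vs 5, 1 vs 5, 2 vs 4] → A does not strictly dominate B (column X: 2 ≤ 5)
  A vs C: [2 vs 6, 1 vs 6, 2 vs 5] → A does not strictly dominate C (column X: 2 ≤ 6)
  B vs A: [5 vs 2, 5 vs 1, 4 vs 2] → B strictly dominates A
  B vs C: [5 vs 6, 5 vs 6, 4 vs 5] → B does not strictly dominate C (column X: 5 ≤ 6)
  C vs A: [6 vs 2, 6 vs 1, 5 vs 2] → C strictly dominates A
  C vs B: [6 vs 5, 6 vs 5, 5 vs 4] → C strictly dominates B
C strictly dominates every other strategy → strictly dominant.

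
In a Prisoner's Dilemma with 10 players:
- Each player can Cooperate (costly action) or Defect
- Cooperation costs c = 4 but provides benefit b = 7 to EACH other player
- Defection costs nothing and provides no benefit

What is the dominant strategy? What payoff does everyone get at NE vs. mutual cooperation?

Dominant: Defect; NE payoff = 0; Coop payoff = 59

Work:
Defect dominates (saves cost c = 4, benefit to others is external)
NE: All defect → everyone gets 0
If all cooperate: each receives (9)×7 - 4 = 59
Social dilemma: 59 > 0 but NE gives 0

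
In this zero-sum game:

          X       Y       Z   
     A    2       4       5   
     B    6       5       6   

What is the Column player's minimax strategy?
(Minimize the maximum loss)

Column should play Y, value = 5

Work:
Column player minimizes Row's maximum payoff:
Column X: max payoff to Row = 6
Column Y: max payoff to Row = 5
Column Z: max payoff to Row = 6
Minimum is 5, achieved by column Y.
Minimax strategy: Y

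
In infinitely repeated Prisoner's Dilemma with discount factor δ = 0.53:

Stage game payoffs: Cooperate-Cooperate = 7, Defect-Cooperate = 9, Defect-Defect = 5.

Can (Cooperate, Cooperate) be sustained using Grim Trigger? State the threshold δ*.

δ* = 0.5; since δ = 0.53 ≥ 0.5, cooperation can be sustained

Work:
For Grim Trigger:
Cooperate forever: 7/(1-δ)
Defect then punished: 9 + 5·δ/(1-δ)
Need: 7/(1-δ) ≥ 9 + 5·δ/(1-δ)
Solving: δ ≥ (T-R)/(T-P) = (9-7)/(9-5) = 0.5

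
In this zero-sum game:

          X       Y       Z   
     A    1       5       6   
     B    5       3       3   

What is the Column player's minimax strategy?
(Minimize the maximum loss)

Column should play X or Y (all achieve the minimum), value = 5

Work:
Column player minimizes Row's maximum payoff:
Column X: max payoff to Row = 5
Column Y: max payoff to Row = 5
Column Z: max payoff to Row = 6
Minimum is 5, achieved by columns X, Y (tied).
Each of X or Y is a minimax strategy.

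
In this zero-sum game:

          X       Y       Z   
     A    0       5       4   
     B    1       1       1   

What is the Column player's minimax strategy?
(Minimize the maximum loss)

Column should play X, value = 1

Work:
Column player minimizes Row's maximum payoff:
Column X: max payoff to Row = 1
Column Y: max payoff to Row = 5
Column Z: max payoff to Row = 4
Minimum is 1, achieved by column X.
Minimax strategy: X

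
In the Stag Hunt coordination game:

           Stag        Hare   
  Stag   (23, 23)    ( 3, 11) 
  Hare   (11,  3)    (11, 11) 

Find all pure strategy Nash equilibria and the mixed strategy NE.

Pure NE: (Stag, Stag) and (Hare, Hare); Mixed NE: p = 0.4, q = 0.4

Work:
Check pure NE:
(Stag, Stag): (23, 23) - no unilateral deviation beneficial
(Hare, Hare): (11, 11) - no unilateral deviation beneficial
Mixed NE: P1 plays Stag with p = 0.4, P2 plays Stag with q = 0.4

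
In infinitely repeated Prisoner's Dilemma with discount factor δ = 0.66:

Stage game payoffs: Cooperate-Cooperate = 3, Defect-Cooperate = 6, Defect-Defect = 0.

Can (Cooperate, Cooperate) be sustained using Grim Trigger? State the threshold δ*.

δ* = 0.5; since δ = 0.66 ≥ 0.5, cooperation can be sustained

Work:
For Grim Trigger:
Cooperate forever: 3/(1-δ)
Defect then punished: 6 + 0·δ/(1-δ)
Need: 3/(1-δ) ≥ 6 + 0·δ/(1-δ)
Solving: δ ≥ (T-R)/(T-P) = (6-3)/(6-0) = 0.5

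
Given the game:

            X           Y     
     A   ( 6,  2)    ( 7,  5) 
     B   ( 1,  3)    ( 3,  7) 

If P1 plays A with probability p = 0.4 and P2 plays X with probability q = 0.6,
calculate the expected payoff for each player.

E[P1] = 3.64, E[P2] = 4.04

Work:
E[P1] = p·q·π₁(A,X) + p·(1-q)·π₁(A,Y) + (1-p)·q·π₁(B,X) + (1-p)·(1-q)·π₁(B,Y)
= 0.4·0.6·6 + 0.4·0.4·7 + 0.6·0.6·1 + 0.6·0.4·3
= 3.64

E[P2] = 4.04 (similar calculation)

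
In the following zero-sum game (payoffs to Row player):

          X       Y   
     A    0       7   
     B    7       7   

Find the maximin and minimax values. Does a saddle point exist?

Maximin = 7, Minimax = 7, Saddle: True

Work:
Row minimums: [0, 7] → maximin = 7
Column maximums: [7, 7] → minimax = 7
Saddle point exists! Game value = 7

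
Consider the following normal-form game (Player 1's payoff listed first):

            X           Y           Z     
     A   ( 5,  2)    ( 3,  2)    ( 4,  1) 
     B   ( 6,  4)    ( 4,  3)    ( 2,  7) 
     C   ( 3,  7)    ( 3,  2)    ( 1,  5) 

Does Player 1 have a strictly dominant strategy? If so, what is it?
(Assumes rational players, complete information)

No strictly dominant strategy exists for Player 1

Work:
A strategy strictly dominates another if it gives a strictly higher payoff against every opponent action. Compare each pair of P1's strategies column-by-column:
  A vs B: [5 vs 6, 3 vs 4, 4 vs 2] → A does not strictly dominate B (column X: 5 ≤ 6)
  A vs C: [5 vs 3, 3 vs 3, 4 vs 1] → A does not strictly dominate C (column Y: 3 ≤ 3)
  B vs A: [6 vs 5, 4 vs 3, 2 vs 4] → B does not strictly dominate A (column Z: 2 ≤ 4)
  B vs C: [6 vs 3, 4 vs 3, 2 vs 1] → B strictly dominates C
  C vs A: [3 vs 5, 3 vs 3, 1 vs 4] → C does not strictly dominate A (column X: 3 ≤ 5)
  C vs B: [3 vs 6, 3 vs 4, 1 vs 2] → C does not strictly dominate B (column X: 3 ≤ 6)
No single strategy strictly dominates all others → no strictly dominant strategy.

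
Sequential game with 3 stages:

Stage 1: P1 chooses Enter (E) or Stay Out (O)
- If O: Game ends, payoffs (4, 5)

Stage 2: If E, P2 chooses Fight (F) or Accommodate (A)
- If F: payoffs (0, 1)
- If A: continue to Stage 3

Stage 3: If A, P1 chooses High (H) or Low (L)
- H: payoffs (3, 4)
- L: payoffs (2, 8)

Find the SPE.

SPE: (O, A, H); Outcome (4, 5)

Work:
Stage 3: P1 chooses H (3 vs 2)
Stage 2: P2: F->1, A->4 (anticipating H). Choose A
Stage 1: P1: O->4, E->3 (anticipating A, H). Choose O
SPE path: O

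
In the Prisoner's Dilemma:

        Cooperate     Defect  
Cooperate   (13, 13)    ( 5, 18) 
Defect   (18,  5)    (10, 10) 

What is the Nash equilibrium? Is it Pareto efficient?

(Defect, Defect) is NE; not Pareto efficient

Work:
Defect dominates Cooperate for both players:
If P2 cooperates: Defect (18) > Cooperate (13)
If P2 defects: Defect (10) > Cooperate (5)
NE: (Defect, Defect) with payoff (10, 10)
But (Cooperate, Cooperate) = (13, 13) Pareto dominates (10, 10)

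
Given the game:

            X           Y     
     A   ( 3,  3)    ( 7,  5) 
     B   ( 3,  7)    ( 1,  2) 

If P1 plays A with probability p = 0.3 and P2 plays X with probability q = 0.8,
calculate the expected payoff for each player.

E[P1] = 2.96, E[P2] = 5.22

Work:
E[P1] = p·q·π₁(A,X) + p·(1-q)·π₁(A,Y) + (1-p)·q·π₁(B,X) + (1-p)·(1-q)·π₁(B,Y)
= 0.3·0.8·3 + 0.3·0.2·7 + 0.7·0.8·3 + 0.7·0.2·1
= 2.96

E[P2] = 5.22 (similar calculation)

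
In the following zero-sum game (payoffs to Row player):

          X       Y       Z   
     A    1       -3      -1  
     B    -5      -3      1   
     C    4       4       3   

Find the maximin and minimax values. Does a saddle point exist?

Maximin = 3, Minimax = 3, Saddle: True

Work:
Row minimums: [-3, -5, 3] → maximin = 3
Column maximums: [4, 4, 3] → minimax = 3
Saddle point exists! Game value = 3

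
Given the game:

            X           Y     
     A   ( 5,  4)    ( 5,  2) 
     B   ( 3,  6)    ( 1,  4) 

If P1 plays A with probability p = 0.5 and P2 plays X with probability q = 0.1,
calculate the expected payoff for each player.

E[P1] = 3.1, E[P2] = 3.2

Work:
E[P1] = p·q·π₁(A,X) + p·(1-q)·π₁(A,Y) + (1-p)·q·π₁(B,X) + (1-p)·(1-q)·π₁(B,Y)
= 0.5·0.1·5 + 0.5·0.9·5 + 0.5·0.1·3 + 0.5·0.9·1
= 3.1

E[P2] = 3.2 (similar calculation)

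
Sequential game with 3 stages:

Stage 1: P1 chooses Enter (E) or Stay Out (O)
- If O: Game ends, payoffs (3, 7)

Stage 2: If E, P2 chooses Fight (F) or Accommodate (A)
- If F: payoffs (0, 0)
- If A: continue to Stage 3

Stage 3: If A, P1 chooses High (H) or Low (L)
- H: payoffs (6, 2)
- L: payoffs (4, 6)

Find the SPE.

SPE: (E, A, H); Outcome (6, 2)

Work:
Stage 3: P1 chooses H (6 vs 4)
Stage 2: P2: F->0, A->2 (anticipating H). Choose A
Stage 1: P1: O->3, E->6 (anticipating A, H). Choose E
SPE path: E -> A -> H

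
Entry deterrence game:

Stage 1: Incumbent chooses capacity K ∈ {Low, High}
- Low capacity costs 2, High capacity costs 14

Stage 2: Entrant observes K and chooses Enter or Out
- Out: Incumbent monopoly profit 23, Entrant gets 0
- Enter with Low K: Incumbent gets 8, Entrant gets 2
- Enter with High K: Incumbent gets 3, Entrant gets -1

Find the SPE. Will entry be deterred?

SPE: (High, Enter|Low, Out|High); Entry deterred. Incumbent net profit = 9

Work:
After Low K: Entrant enters (2 > 0)
After High K: Entrant stays out (-1 < 0)
Incumbent: Low → 8−2=6, High → 23−14=9
Incumbent chooses High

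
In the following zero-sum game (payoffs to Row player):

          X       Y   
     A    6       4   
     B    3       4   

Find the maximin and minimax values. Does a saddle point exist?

Maximin = 4, Minimax = 4, Saddle: True

Work:
Row minimums: [4, 3] → maximin = 4
Column maximums: [6, 4] → minimax = 4
Saddle point exists! Game value = 4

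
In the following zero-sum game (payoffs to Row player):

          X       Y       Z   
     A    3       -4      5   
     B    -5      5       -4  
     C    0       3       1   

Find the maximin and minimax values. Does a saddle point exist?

Maximin = 0, Minimax = 3, Saddle: False

Work:
Row minimums: [-4, -5, 0] → maximin = 0
Column maximums: [3, 5, 5] → minimax = 3
No saddle point (maximin ≠ minimax). Mixed strategy needed.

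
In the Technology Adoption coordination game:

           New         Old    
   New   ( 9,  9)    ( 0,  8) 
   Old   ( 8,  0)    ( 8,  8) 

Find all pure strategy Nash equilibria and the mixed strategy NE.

Pure NE: (New, New) and (Old, Old); Mixed NE: p = 0.8889, q = 0.8889

Work:
Check pure NE:
(New, New): (9, 9) - no unilateral deviation beneficial
(Old, Old): (8, 8) - no unilateral deviation beneficial
Mixed NE: P1 plays New with p = 0.8889, P2 plays New with q = 0.8889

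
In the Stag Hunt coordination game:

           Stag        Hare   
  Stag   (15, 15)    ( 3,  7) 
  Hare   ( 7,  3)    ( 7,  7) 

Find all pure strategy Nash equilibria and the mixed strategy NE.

Pure NE: (Stag, Stag) and (Hare, Hare); Mixed NE: p = 0.3333, q = 0.3333

Work:
Check pure NE:
(Stag, Stag): (15, 15) - no unilateral deviation beneficial
(Hare, Hare): (7, 7) - no unilateral deviation beneficial
Mixed NE: P1 plays Stag with p = 0.3333, P2 plays Stag with q = 0.3333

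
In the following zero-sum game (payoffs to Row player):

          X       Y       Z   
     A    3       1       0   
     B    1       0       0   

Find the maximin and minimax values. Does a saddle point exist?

Maximin = 0, Minimax = 0, Saddle: True

Work:
Row minimums: [0, 0] → maximin = 0
Column maximums: [3, 1, 0] → minimax = 0
Saddle point exists! Game value = 0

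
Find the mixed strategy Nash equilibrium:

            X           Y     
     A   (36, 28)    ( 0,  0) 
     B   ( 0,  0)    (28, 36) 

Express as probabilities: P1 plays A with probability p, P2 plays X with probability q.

p = 0.5625, q = 0.4375

Work:
Find probabilities that make opponent indifferent:
P2 chooses q to make P1 indifferent between A and B
P1 chooses p to make P2 indifferent between X and Y
Mixed NE: P1 plays (A: 0.5625, B: 0.4375), P2 plays (X: 0.4375, Y: 0.5625)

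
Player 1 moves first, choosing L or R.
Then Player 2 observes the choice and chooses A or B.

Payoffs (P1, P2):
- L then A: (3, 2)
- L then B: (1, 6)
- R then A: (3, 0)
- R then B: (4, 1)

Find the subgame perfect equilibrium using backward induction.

P1 plays R, P2 plays B after L and B after R; Payoff (4, 1)

Work:
Backward induction:
After L: P2 chooses B → P1 gets 1
After R: P2 chooses B → P1 gets 4
P1 chooses R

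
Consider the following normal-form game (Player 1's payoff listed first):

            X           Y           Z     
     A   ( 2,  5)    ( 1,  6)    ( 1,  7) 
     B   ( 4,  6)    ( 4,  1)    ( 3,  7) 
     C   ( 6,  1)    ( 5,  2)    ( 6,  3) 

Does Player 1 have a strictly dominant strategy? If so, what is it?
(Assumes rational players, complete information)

Yes, Player 1's strictly dominant strategy is C

Work:
A strategy strictly dominates another if it gives a strictly higher payoff against every opponent action. Compare each pair of P1's strategies column-by-column:
  A vs B: [2 vs 4, 1 vs 4, 1 vs 3] → A does not strictly dominate B (column X: 2 ≤ 4)
  A vs C: [2 vs 6, 1 vs 5, 1 vs 6] → A does not strictly dominate C (column X: 2 ≤ 6)
  B vs A: [4 vs 2, 4 vs 1, 3 vs 1] → B strictly dominates A
  B vs C: [4 vs 6, 4 vs 5, 3 vs 6] → B does not strictly dominate C (column X: 4 ≤ 6)
  C vs A: [6 vs 2, 5 vs 1, 6 vs 1] → C strictly dominates A
  C vs B: [6 vs 4, 5 vs 4, 6 vs 3] → C strictly dominates B
C strictly dominates every other strategy → strictly dominant.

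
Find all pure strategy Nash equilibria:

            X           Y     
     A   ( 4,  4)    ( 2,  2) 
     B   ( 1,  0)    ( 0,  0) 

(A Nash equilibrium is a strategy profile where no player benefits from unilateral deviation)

Nash equilibrium: (A, X)

Work:
Best responses:
  P1 vs X: payoffs [4, 1] → best response A (payoff 4)
  P1 vs Y: payoffs [2, 0] → best response A (payoff 2)
  P2 vs A: payoffs [4, 2] → best response X (payoff 4)
  P2 vs B: payoffs [0, 0] → best response X/Y (payoff 0)
Mutual best responses: (A,X) → Nash equilibria.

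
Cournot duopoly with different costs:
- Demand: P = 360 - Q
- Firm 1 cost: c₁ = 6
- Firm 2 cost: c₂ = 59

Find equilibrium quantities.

q₁* = 135.67, q₂* = 82.67

Work:
Reaction: q₁ = (360 - 6 - q₂)/2
Reaction: q₂ = (360 - 59 - q₁)/2
Solve simultaneously:
q₁* = (360 - 2×6 + 59)/3 = 135.67
q₂* = (360 - 2×59 + 6)/3 = 82.67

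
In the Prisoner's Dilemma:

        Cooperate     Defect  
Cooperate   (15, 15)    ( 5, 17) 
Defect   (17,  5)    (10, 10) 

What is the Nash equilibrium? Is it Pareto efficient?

(Defect, Defect) is NE; not Pareto efficient

Work:
Defect dominates Cooperate for both players:
If P2 cooperates: Defect (17) > Cooperate (15)
If P2 defects: Defect (10) > Cooperate (5)
NE: (Defect, Defect) with payoff (10, 10)
But (Cooperate, Cooperate) = (15, 15) Pareto dominates (10, 10)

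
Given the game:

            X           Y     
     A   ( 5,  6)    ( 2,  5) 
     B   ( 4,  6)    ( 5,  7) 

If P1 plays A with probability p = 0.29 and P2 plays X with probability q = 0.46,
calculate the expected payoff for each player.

E[P1] = 4.2036, E[P2] = 6.2268

Work:
E[P1] = p·q·π₁(A,X) + p·(1-q)·π₁(A,Y) + (1-p)·q·π₁(B,X) + (1-p)·(1-q)·π₁(B,Y)
= 0.29·0.46·5 + 0.29·0.54·2 + 0.71·0.46·4 + 0.71·0.54·5
= 4.2036

E[P2] = 6.2268 (similar calculation)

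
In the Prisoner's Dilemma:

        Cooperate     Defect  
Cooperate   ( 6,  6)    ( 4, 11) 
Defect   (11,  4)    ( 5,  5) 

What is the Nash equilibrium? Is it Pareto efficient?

(Defect, Defect) is NE; not Pareto efficient

Work:
Defect dominates Cooperate for both players:
If P2 cooperates: Defect (11) > Cooperate (6)
If P2 defects: Defect (5) > Cooperate (4)
NE: (Defect, Defect) with payoff (5, 5)
But (Cooperate, Cooperate) = (6, 6) Pareto dominates (5, 5)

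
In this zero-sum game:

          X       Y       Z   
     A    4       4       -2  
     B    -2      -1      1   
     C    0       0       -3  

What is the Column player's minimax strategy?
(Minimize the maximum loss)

Column should play Z, value = 1

Work:
Column player minimizes Row's maximum payoff:
Column X: max payoff to Row = 4
Column Y: max payoff to Row = 4
Column Z: max payoff to Row = 1
Minimum is 1, achieved by column Z.
Minimax strategy: Z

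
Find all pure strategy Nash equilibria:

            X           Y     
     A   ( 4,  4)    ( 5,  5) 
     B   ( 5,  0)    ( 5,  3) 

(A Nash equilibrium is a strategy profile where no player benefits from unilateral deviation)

Nash equilibrium: (A, Y), (B, Y)

Work:
Best responses:
  P1 vs X: payoffs [4, 5] → best response B (payoff 5)
  P1 vs Y: payoffs [5, 5] → best response A/B (payoff 5)
  P2 vs A: payoffs [4, 5] → best response Y (payoff 5)
  P2 vs B: payoffs [0, 3] → best response Y (payoff 3)
Mutual best responses: (A,Y), (B,Y) → Nash equilibria.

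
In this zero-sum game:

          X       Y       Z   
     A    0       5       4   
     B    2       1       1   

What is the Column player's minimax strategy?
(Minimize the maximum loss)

Column should play X, value = 2

Work:
Column player minimizes Row's maximum payoff:
Column X: max payoff to Row = 2
Column Y: max payoff to Row = 5
Column Z: max payoff to Row = 4
Minimum is 2, achieved by column X.
Minimax strategy: X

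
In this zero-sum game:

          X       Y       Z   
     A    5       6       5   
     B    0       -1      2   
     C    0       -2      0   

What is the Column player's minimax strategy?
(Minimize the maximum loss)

Column should play X or Z (all achieve the minimum), value = 5

Work:
Column player minimizes Row's maximum payoff:
Column X: max payoff to Row = 5
Column Y: max payoff to Row = 6
Column Z: max payoff to Row = 5
Minimum is 5, achieved by columns X, Z (tied).
Each of X or Z is a minimax strategy.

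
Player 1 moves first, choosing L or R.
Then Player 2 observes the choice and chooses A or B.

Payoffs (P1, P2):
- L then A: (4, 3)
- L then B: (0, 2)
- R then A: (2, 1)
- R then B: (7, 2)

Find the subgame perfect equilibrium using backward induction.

P1 plays R, P2 plays A after L and B after R; Payoff (7, 2)

Work:
Backward induction:
After L: P2 chooses A → P1 gets 4
After R: P2 chooses B → P1 gets 7
P1 chooses R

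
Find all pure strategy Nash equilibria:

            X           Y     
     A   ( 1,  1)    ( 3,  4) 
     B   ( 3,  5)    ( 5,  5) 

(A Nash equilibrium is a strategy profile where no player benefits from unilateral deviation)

Nash equilibrium: (B, X), (B, Y)

Work:
Best responses:
  P1 vs X: payoffs [1, 3] → best response B (payoff 3)
  P1 vs Y: payoffs [3, 5] → best response B (payoff 5)
  P2 vs A: payoffs [1, 4] → best response Y (payoff 4)
  P2 vs B: payoffs [5, 5] → best response X/Y (payoff 5)
Mutual best responses: (B,X), (B,Y) → Nash equilibria.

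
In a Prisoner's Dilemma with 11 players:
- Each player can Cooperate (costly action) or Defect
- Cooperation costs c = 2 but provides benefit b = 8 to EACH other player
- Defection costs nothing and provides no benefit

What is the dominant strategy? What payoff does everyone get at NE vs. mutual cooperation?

Dominant: Defect; NE payoff = 0; Coop payoff = 78

Work:
Defect dominates (saves cost c = 2, benefit to others is external)
NE: All defect → everyone gets 0
If all cooperate: each receives (10)×8 - 2 = 78
Social dilemma: 78 > 0 but NE gives 0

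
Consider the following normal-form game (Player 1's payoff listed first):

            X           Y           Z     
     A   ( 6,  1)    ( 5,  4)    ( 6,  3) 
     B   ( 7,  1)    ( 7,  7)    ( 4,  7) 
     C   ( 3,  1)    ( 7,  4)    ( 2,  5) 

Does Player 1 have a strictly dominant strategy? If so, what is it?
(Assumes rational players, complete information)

No strictly dominant strategy exists for Player 1

Work:
A strategy strictly dominates another if it gives a strictly higher payoff against every opponent action. Compare each pair of P1's strategies column-by-column:
  A vs B: [6 vs 7, 5 vs 7, 6 vs 4] → A does not strictly dominate B (column X: 6 ≤ 7)
  A vs C: [6 vs 3, 5 vs 7, 6 vs 2] → A does not strictly dominate C (column Y: 5 ≤ 7)
  B vs A: [7 vs 6, 7 vs 5, 4 vs 6] → B does not strictly dominate A (column Z: 4 ≤ 6)
  B vs C: [7 vs 3, 7 vs 7, 4 vs 2] → B does not strictly dominate C (column Y: 7 ≤ 7)
  C vs A: [3 vs 6, 7 vs 5, 2 vs 6] → C does not strictly dominate A (column X: 3 ≤ 6)
  C vs B: [3 vs 7, 7 vs 7, 2 vs 4] → C does not strictly dominate B (column X: 3 ≤ 7)
No single strategy strictly dominates all others → no strictly dominant strategy.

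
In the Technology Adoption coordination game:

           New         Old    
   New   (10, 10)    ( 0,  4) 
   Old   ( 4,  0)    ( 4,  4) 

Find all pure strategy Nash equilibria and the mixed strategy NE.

Pure NE: (New, New) and (Old, Old); Mixed NE: p = 0.4, q = 0.4

Work:
Check pure NE:
(New, New): (10, 10) - no unilateral deviation beneficial
(Old, Old): (4, 4) - no unilateral deviation beneficial
Mixed NE: P1 plays New with p = 0.4, P2 plays New with q = 0.4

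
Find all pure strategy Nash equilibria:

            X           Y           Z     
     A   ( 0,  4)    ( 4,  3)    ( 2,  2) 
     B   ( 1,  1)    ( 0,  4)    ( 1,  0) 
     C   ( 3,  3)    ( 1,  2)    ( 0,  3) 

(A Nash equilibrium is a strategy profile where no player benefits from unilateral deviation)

Nash equilibrium: (C, X)

Work:
Best responses:
  P1 vs X: payoffs [0, 1, 3] → best response C (payoff 3)
  P1 vs Y: payoffs [4, 0, 1] → best response A (payoff 4)
  P1 vs Z: payoffs [2, 1, 0] → best response A (payoff 2)
  P2 vs A: payoffs [4, 3, 2] → best response X (payoff 4)
  P2 vs B: payoffs [1, 4, 0] → best response Y (payoff 4)
  P2 vs C: payoffs [3, 2, 3] → best response X/Z (payoff 3)
Mutual best responses: (C,X) → Nash equilibria.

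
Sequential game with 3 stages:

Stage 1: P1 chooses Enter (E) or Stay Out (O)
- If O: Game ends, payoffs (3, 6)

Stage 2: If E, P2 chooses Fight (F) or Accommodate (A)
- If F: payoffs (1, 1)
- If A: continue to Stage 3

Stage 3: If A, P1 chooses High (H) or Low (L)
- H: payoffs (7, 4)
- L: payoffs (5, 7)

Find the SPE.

SPE: (E, A, H); Outcome (7, 4)

Work:
Stage 3: P1 chooses H (7 vs 5)
Stage 2: P2: F->1, A->4 (anticipating H). Choose A
Stage 1: P1: O->3, E->7 (anticipating A, H). Choose E
SPE path: E -> A -> H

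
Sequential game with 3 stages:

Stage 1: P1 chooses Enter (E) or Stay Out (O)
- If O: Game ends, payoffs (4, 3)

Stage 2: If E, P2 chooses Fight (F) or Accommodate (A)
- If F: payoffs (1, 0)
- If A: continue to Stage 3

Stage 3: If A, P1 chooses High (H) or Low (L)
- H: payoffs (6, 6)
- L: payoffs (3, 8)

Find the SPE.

SPE: (E, A, H); Outcome (6, 6)

Work:
Stage 3: P1 chooses H (6 vs 3)
Stage 2: P2: F->0, A->6 (anticipating H). Choose A
Stage 1: P1: O->4, E->6 (anticipating A, H). Choose E
SPE path: E -> A -> H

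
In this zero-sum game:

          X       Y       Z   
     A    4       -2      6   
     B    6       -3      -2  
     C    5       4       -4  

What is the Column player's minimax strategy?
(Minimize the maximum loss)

Column should play Y, value = 4

Work:
Column player minimizes Row's maximum payoff:
Column X: max payoff to Row = 6
Column Y: max payoff to Row = 4
Column Z: max payoff to Row = 6
Minimum is 4, achieved by column Y.
Minimax strategy: Y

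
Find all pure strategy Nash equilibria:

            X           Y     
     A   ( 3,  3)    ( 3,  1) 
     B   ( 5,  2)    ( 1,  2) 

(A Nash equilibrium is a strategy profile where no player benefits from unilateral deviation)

Nash equilibrium: (B, X)

Work:
Best responses:
  P1 vs X: payoffs [3, 5] → best response B (payoff 5)
  P1 vs Y: payoffs [3, 1] → best response A (payoff 3)
  P2 vs A: payoffs [3, 1] → best response X (payoff 3)
  P2 vs B: payoffs [2, 2] → best response X/Y (payoff 2)
Mutual best responses: (B,X) → Nash equilibria.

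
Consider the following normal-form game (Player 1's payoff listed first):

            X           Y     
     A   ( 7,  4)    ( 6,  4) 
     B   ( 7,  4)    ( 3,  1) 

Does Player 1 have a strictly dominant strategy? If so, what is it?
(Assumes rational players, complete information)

No strictly dominant strategy exists for Player 1

Work:
A strategy strictly dominates another if it gives a strictly higher payoff against every opponent action. Compare each pair of P1's strategies column-by-column:
  A vs B: [7 vs 7, 6 vs 3] → A does not strictly dominate B (column X: 7 ≤ 7)
  B vs A: [7 vs 7, 3 vs 6] → B does not strictly dominate A (column X: 7 ≤ 7)
No single strategy strictly dominates all others → no strictly dominant strategy.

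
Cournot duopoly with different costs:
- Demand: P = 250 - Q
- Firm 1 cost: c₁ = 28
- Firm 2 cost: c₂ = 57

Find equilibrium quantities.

q₁* = 83.67, q₂* = 54.67

Work:
Reaction: q₁ = (250 - 28 - q₂)/2
Reaction: q₂ = (250 - 57 - q₁)/2
Solve simultaneously:
q₁* = (250 - 2×28 + 57)/3 = 83.67
q₂* = (250 - 2×57 + 28)/3 = 54.67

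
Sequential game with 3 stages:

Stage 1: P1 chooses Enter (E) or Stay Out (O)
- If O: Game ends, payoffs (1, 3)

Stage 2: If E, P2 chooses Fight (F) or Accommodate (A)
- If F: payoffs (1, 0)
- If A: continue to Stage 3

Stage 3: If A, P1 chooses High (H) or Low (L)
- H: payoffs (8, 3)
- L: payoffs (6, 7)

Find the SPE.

SPE: (E, A, H); Outcome (8, 3)

Work:
Stage 3: P1 chooses H (8 vs 6)
Stage 2: P2: F->0, A->3 (anticipating H). Choose A
Stage 1: P1: O->1, E->8 (anticipating A, H). Choose E
SPE path: E -> A -> H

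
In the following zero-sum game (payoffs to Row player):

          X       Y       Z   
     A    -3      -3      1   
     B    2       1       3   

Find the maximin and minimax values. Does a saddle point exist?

Maximin = 1, Minimax = 1, Saddle: True

Work:
Row minimums: [-3, 1] → maximin = 1
Column maximums: [2, 1, 3] → minimax = 1
Saddle point exists! Game value = 1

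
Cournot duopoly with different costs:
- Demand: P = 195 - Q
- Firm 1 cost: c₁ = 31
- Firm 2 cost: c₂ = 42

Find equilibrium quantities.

q₁* = 58.33, q₂* = 47.33

Work:
Reaction: q₁ = (195 - 31 - q₂)/2
Reaction: q₂ = (195 - 42 - q₁)/2
Solve simultaneously:
q₁* = (195 - 2×31 + 42)/3 = 58.33
q₂* = (195 - 2×42 + 31)/3 = 47.33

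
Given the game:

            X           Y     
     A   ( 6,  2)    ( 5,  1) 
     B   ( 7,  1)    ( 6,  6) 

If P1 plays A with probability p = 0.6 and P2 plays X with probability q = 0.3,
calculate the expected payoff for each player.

E[P1] = 5.7, E[P2] = 2.58

Work:
E[P1] = p·q·π₁(A,X) + p·(1-q)·π₁(A,Y) + (1-p)·q·π₁(B,X) + (1-p)·(1-q)·π₁(B,Y)
= 0.6·0.3·6 + 0.6·0.7·5 + 0.4·0.3·7 + 0.4·0.7·6
= 5.7

E[P2] = 2.58 (similar calculation)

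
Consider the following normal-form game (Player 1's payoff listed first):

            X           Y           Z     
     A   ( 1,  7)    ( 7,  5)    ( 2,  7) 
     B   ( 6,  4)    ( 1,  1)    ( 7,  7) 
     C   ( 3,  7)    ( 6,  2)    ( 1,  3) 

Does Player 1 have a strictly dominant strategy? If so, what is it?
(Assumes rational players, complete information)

No strictly dominant strategy exists for Player 1

Work:
A strategy strictly dominates another if it gives a strictly higher payoff against every opponent action. Compare each pair of P1's strategies column-by-column:
  A vs B: [1 vs 6, 7 vs 1, 2 vs 7] → A does not strictly dominate B (column X: 1 ≤ 6)
  A vs C: [1 vs 3, 7 vs 6, 2 vs 1] → A does not strictly dominate C (column X: 1 ≤ 3)
  B vs A: [6 vs 1, 1 vs 7, 7 vs 2] → B does not strictly dominate A (column Y: 1 ≤ 7)
  B vs C: [6 vs 3, 1 vs 6, 7 vs 1] → B does not strictly dominate C (column Y: 1 ≤ 6)
  C vs A: [3 vs 1, 6 vs 7, 1 vs 2] → C does not strictly dominate A (column Y: 6 ≤ 7)
  C vs B: [3 vs 6, 6 vs 1, 1 vs 7] → C does not strictly dominate B (column X: 3 ≤ 6)
No single strategy strictly dominates all others → no strictly dominant strategy.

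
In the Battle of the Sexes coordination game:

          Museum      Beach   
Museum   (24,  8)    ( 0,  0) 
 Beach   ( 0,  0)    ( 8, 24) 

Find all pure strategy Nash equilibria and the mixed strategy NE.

Pure NE: (Museum, Museum) and (Beach, Beach); Mixed NE: p = 0.75, q = 0.25

Work:
Check pure NE:
(Museum, Museum): (24, 8) - no unilateral deviation beneficial
(Beach, Beach): (8, 24) - no unilateral deviation beneficial
Mixed NE: P1 plays Museum with p = 0.75, P2 plays Museum with q = 0.25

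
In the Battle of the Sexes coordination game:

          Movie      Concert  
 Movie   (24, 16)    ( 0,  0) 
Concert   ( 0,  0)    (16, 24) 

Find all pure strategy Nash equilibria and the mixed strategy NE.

Pure NE: (Movie, Movie) and (Concert, Concert); Mixed NE: p = 0.6, q = 0.4

Work:
Check pure NE:
(Movie, Movie): (24, 16) - no unilateral deviation beneficial
(Concert, Concert): (16, 24) - no unilateral deviation beneficial
Mixed NE: P1 plays Movie with p = 0.6, P2 plays Movie with q = 0.4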